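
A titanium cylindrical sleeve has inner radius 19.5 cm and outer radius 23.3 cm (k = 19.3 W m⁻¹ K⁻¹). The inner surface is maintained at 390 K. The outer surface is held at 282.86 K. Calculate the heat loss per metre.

Q' = 73.0 kW/m

Q' = 2πk·ΔT/ln(r₂/r₁) = 2π × 19.3 × 107.14 / ln(0.233/0.195) = 73000 W/m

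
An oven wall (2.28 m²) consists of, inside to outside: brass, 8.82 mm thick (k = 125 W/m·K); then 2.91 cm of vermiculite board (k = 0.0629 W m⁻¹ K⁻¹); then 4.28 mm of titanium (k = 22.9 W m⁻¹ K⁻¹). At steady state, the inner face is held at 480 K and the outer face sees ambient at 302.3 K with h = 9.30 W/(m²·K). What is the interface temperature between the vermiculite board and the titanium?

T = 335.9 K

Resistance network (inner→outer):
  R_brass = L/(kA) = 0.00882/(125·2.28) = 3.095×10^-5 K/W
  R_vermiculite board = L/(kA) = 0.0291/(0.0629·2.28) = 0.2029 K/W
  R_titanium = L/(kA) = 0.00428/(22.9·2.28) = 8.197×10^-5 K/W
  R_conv,out = 1/(hA) = 1/(9.30·2.28) = 0.04716 K/W
ΣR = 3.095×10^-5 + 0.2029 + 8.197×10^-5 + 0.04716 = 0.2502 K/W
Q = ΔT/ΣR = (480 K − 302.3 K)/0.2502 = 710.2 W
From the inner boundary to the vermiculite board/titanium interface, ΣR_partial = 0.2029 K/W.
T_interface = T_in − Q·ΣR_partial = 480 K − (710.2)(0.2029) = 335.9 K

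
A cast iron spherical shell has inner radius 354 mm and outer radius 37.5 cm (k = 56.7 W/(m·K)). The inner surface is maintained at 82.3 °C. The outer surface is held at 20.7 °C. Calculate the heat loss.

Q = 4πk·ΔT/(1/r₁ − 1/r₂) = 4π × 56.7 × 61.6 / (1/0.354 − 1/0.375) = 2.77×10^5 W

Q = 277 kW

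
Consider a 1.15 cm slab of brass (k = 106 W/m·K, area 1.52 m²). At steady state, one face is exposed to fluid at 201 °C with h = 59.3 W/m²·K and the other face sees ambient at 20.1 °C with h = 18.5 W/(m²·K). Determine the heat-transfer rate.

Q = 3870 W

Treat each layer as a resistance in series:
  R_conv,in = 1/(hA) = 1/(59.3·1.52) = 0.01109 K/W
  R_brass = L/(kA) = 0.0115/(106·1.52) = 7.138×10^-5 K/W
  R_conv,out = 1/(hA) = 1/(18.5·1.52) = 0.03556 K/W
ΣR = 0.01109 + 7.138×10^-5 + 0.03556 = 0.04672 K/W
Q = ΔT/ΣR = (201 °C − 20.1 °C)/0.04672 = 3870 W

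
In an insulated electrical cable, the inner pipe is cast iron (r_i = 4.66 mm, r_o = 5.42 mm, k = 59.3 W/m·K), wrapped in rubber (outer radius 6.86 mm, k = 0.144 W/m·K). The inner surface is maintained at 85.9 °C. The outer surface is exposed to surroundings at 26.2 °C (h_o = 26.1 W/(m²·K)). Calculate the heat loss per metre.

Q' = 51.9 W/m

Treat each layer as a resistance in series:
  R'_cast iron = ln(0.00542/0.00466)/(2πk) = 0.1511/(2π·59.3) = 4.055×10^-4 m·K/W
  R'_rubber = ln(0.00686/0.00542)/(2πk) = 0.2356/(2π·0.144) = 0.2604 m·K/W
  R'_conv,out = 1/(2πr h) = 1/(2π·0.00686·26.1) = 0.8889 m·K/W
ΣR = 4.055×10^-4 + 0.2604 + 0.8889 = 1.150 m·K/W
Q' = ΔT/ΣR = (85.9 °C − 26.2 °C)/1.150 = 51.9 W/m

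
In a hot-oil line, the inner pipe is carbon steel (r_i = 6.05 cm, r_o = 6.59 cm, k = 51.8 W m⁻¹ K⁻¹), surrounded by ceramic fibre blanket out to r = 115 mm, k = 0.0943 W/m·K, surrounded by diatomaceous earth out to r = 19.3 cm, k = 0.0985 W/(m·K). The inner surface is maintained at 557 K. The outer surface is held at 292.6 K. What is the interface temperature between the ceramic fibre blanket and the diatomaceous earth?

T = 417 K

Resistance network (inner→outer):
  R'_carbon steel = ln(0.0659/0.0605)/(2πk) = 0.08550/(2π·51.8) = 2.627×10^-4 m·K/W
  R'_ceramic fibre blanket = ln(0.115/0.0659)/(2πk) = 0.5568/(2π·0.0943) = 0.9397 m·K/W
  R'_diatomaceous earth = ln(0.193/0.115)/(2πk) = 0.5178/(2π·0.0985) = 0.8366 m·K/W
ΣR = 2.627×10^-4 + 0.9397 + 0.8366 = 1.777 m·K/W
Q' = ΔT/ΣR = (557 K − 292.6 K)/1.777 = 148.8 W/m
From the inner boundary to the ceramic fibre blanket/diatomaceous earth interface, ΣR_partial = 0.9400 m·K/W.
T_interface = T_in − Q'·ΣR_partial = 557 K − (148.8)(0.9400) = 417 K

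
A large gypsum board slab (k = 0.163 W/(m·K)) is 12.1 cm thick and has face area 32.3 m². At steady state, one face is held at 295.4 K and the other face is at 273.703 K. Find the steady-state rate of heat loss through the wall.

Q = 944 W

Q = kA·ΔT/L = 0.163 × 32.3 × |295.4 K − 273.703 K| / 0.121 = 944 W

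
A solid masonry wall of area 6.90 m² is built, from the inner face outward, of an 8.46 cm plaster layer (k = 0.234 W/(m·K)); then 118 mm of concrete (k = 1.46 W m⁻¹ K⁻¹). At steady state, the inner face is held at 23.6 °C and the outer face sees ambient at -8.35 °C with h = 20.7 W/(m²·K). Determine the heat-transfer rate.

Resistance network (inner→outer):
  R_plaster = L/(kA) = 0.0846/(0.234·6.90) = 0.05240 K/W
  R_concrete = L/(kA) = 0.118/(1.46·6.90) = 0.01171 K/W
  R_conv,out = 1/(hA) = 1/(20.7·6.90) = 0.007001 K/W
ΣR = 0.05240 + 0.01171 + 0.007001 = 0.07111 K/W
Q = ΔT/ΣR = (23.6 °C − -8.35 °C)/0.07111 = 449 W

Q = 449 W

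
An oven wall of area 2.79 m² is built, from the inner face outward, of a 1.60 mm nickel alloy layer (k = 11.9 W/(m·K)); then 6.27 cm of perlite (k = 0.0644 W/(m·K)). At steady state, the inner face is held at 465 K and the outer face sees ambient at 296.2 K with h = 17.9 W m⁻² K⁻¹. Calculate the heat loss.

Series thermal resistances, inner to outer:
  R_nickel alloy = L/(kA) = 0.00160/(11.9·2.79) = 4.819×10^-5 K/W
  R_perlite = L/(kA) = 0.0627/(0.0644·2.79) = 0.3490 K/W
  R_conv,out = 1/(hA) = 1/(17.9·2.79) = 0.02002 K/W
ΣR = 4.819×10^-5 + 0.3490 + 0.02002 = 0.3691 K/W
Q = ΔT/ΣR = (465 K − 296.2 K)/0.3691 = 457 W

Q = 457 W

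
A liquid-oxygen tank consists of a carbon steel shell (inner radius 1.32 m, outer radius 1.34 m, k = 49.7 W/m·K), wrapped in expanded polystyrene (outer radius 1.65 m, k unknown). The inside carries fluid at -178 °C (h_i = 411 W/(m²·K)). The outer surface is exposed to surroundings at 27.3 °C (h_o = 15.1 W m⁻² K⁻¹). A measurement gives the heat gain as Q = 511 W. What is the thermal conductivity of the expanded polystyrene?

ΣR = ΔT/Q = |-178 − 27.3|/511 = 0.4018 K/W
Known resistances:
  R_conv,in = 1/(4πr²h) = 1/(4π·1.32²·411) = 1.111×10^-4 K/W
  R_carbon steel = (1/1.32 − 1/1.34)/(4πk) = 0.01131/(4π·49.7) = 1.810×10^-5 K/W
  R_conv,out = 1/(4πr²h) = 1/(4π·1.65²·15.1) = 0.001936 K/W
R_expanded polystyrene = ΣR − ΣR_known = 0.4018 − 0.002065 = 0.3997 K/W
(1/r₁−1/r₂)/(4πk) = 0.3997 ⇒ k = 0.1402/(4π·0.3997) = 0.0279 W/m·K

k = 0.0279 W/m·K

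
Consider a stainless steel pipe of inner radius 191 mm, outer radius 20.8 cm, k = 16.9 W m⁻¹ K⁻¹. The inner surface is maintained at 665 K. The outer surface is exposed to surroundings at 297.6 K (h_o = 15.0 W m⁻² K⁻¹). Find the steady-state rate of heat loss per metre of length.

Series thermal resistances, inner to outer:
  R'_stainless steel = ln(0.208/0.191)/(2πk) = 0.08526/(2π·16.9) = 8.030×10^-4 m·K/W
  R'_conv,out = 1/(2πr h) = 1/(2π·0.208·15.0) = 0.05101 m·K/W
ΣR = 8.030×10^-4 + 0.05101 = 0.05181 m·K/W
Q' = ΔT/ΣR = (665 K − 297.6 K)/0.05181 = 7090 W/m

Q' = 7.09 kW/m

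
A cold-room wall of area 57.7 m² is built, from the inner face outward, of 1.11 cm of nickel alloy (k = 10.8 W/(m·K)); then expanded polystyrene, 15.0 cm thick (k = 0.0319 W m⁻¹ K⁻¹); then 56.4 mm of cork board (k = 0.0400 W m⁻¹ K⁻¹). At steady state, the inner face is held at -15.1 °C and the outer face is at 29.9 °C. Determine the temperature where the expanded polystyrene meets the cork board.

Series thermal resistances, inner to outer:
  R_nickel alloy = L/(kA) = 0.0111/(10.8·57.7) = 1.781×10^-5 K/W
  R_expanded polystyrene = L/(kA) = 0.150/(0.0319·57.7) = 0.08149 K/W
  R_cork board = L/(kA) = 0.0564/(0.0400·57.7) = 0.02444 K/W
ΣR = 1.781×10^-5 + 0.08149 + 0.02444 = 0.1059 K/W
Q = ΔT/ΣR = (-15.1 °C − 29.9 °C)/0.1059 = -424.9 W
From the inner boundary to the expanded polystyrene/cork board interface, ΣR_partial = 0.08151 K/W.
T_interface = T_in − Q·ΣR_partial = -15.1 °C − (-424.9)(0.08151) = 19.5 °C

T = 19.5 °C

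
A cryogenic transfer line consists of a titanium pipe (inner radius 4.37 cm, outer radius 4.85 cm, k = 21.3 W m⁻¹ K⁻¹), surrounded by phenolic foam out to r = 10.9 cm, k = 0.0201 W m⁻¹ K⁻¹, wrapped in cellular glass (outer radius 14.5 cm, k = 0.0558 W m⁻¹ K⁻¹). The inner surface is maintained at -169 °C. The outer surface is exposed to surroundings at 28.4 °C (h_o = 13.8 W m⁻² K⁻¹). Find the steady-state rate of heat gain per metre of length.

Series thermal resistances, inner to outer:
  R'_titanium = ln(0.0485/0.0437)/(2πk) = 0.1042/(2π·21.3) = 7.787×10^-4 m·K/W
  R'_phenolic foam = ln(0.109/0.0485)/(2πk) = 0.8098/(2π·0.0201) = 6.412 m·K/W
  R'_cellular glass = ln(0.145/0.109)/(2πk) = 0.2854/(2π·0.0558) = 0.8140 m·K/W
  R'_conv,out = 1/(2πr h) = 1/(2π·0.145·13.8) = 0.07954 m·K/W
ΣR = 7.787×10^-4 + 6.412 + 0.8140 + 0.07954 = 7.306 m·K/W
Q' = ΔT/ΣR = (-169 °C − 28.4 °C)/7.306 = -27.0 W/m
(Negative Q' ⇒ heat flows inward; heat gain = 27.0 W/m.)

Q' = 27.0 W/m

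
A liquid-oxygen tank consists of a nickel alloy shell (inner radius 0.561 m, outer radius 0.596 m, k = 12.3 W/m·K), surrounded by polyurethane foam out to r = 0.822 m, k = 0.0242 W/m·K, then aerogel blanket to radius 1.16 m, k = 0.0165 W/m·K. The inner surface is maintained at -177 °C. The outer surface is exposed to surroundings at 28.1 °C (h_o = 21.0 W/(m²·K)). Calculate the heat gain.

Q = 63.5 W

Treat each layer as a resistance in series:
  R_nickel alloy = (1/0.561 − 1/0.596)/(4πk) = 0.1047/(4π·12.3) = 6.772×10^-4 K/W
  R_polyurethane foam = (1/0.596 − 1/0.822)/(4πk) = 0.4613/(4π·0.0242) = 1.517 K/W
  R_aerogel blanket = (1/0.822 − 1/1.16)/(4πk) = 0.3545/(4π·0.0165) = 1.710 K/W
  R_conv,out = 1/(4πr²h) = 1/(4π·1.16²·21.0) = 0.002816 K/W
ΣR = 6.772×10^-4 + 1.517 + 1.710 + 0.002816 = 3.230 K/W
Q = ΔT/ΣR = (-177 °C − 28.1 °C)/3.230 = -63.5 W
(Negative Q ⇒ heat flows inward; heat gain = 63.5 W.)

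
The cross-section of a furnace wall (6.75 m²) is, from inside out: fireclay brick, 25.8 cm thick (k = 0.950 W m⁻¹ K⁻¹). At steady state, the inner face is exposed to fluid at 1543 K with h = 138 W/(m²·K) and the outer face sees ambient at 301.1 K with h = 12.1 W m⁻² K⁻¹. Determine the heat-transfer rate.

Series thermal resistances, inner to outer:
  R_conv,in = 1/(hA) = 1/(138·6.75) = 0.001074 K/W
  R_fireclay brick = L/(kA) = 0.258/(0.950·6.75) = 0.04023 K/W
  R_conv,out = 1/(hA) = 1/(12.1·6.75) = 0.01224 K/W
ΣR = 0.001074 + 0.04023 + 0.01224 = 0.05354 K/W
Q = ΔT/ΣR = (1543 K − 301.1 K)/0.05354 = 23200 W

Q = 23200 W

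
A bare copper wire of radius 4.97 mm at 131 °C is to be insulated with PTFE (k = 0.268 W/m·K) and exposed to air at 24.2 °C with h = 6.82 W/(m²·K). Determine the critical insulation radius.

For a cylinder, r_cr = k_ins/h = 0.268/6.82 = 0.0393 m = 3.93 cm

r_cr = 3.93 cm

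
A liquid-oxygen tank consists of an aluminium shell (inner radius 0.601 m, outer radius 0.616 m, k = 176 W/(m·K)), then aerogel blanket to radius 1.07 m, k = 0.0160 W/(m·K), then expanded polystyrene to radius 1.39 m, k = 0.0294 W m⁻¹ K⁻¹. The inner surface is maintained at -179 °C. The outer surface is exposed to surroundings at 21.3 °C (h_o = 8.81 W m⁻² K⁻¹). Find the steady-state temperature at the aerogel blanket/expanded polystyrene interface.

Series thermal resistances, inner to outer:
  R_aluminium = (1/0.601 − 1/0.616)/(4πk) = 0.04052/(4π·176) = 1.832×10^-5 K/W
  R_aerogel blanket = (1/0.616 − 1/1.07)/(4πk) = 0.6888/(4π·0.0160) = 3.426 K/W
  R_expanded polystyrene = (1/1.07 − 1/1.39)/(4πk) = 0.2152/(4π·0.0294) = 0.5824 K/W
  R_conv,out = 1/(4πr²h) = 1/(4π·1.39²·8.81) = 0.004675 K/W
ΣR = 1.832×10^-5 + 3.426 + 0.5824 + 0.004675 = 4.013 K/W
Q = ΔT/ΣR = (-179 °C − 21.3 °C)/4.013 = -49.91 W
From the inner boundary to the aerogel blanket/expanded polystyrene interface, ΣR_partial = 3.426 K/W.
T_interface = T_in − Q·ΣR_partial = -179 °C − (-49.91)(3.426) = -8.0 °C

T = -8.0 °C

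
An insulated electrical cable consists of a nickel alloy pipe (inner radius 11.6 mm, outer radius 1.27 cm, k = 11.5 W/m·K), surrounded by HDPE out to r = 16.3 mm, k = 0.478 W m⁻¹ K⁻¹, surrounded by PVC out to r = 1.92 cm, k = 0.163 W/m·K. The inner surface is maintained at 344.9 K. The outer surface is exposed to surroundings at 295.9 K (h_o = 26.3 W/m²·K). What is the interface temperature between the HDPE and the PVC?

T = 337.5 K

Treat each layer as a resistance in series:
  R'_nickel alloy = ln(0.0127/0.0116)/(2πk) = 0.09060/(2π·11.5) = 0.001254 m·K/W
  R'_HDPE = ln(0.0163/0.0127)/(2πk) = 0.2496/(2π·0.478) = 0.08309 m·K/W
  R'_PVC = ln(0.0192/0.0163)/(2πk) = 0.1637/(2π·0.163) = 0.1599 m·K/W
  R'_conv,out = 1/(2πr h) = 1/(2π·0.0192·26.3) = 0.3152 m·K/W
ΣR = 0.001254 + 0.08309 + 0.1599 + 0.3152 = 0.5594 m·K/W
Q' = ΔT/ΣR = (344.9 K − 295.9 K)/0.5594 = 87.59 W/m
From the inner boundary to the HDPE/PVC interface, ΣR_partial = 0.08434 m·K/W.
T_interface = T_in − Q'·ΣR_partial = 344.9 K − (87.59)(0.08434) = 337.5 K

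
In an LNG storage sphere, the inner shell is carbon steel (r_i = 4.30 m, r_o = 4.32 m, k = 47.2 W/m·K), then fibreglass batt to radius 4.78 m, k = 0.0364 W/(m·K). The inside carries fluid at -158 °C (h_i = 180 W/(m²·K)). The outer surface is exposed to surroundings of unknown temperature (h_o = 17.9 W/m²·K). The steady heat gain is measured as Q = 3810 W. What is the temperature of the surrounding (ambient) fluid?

Sum the resistances:
  R_conv,in = 1/(4πr²h) = 1/(4π·4.30²·180) = 2.391×10^-5 K/W
  R_carbon steel = (1/4.30 − 1/4.32)/(4πk) = 0.001077/(4π·47.2) = 1.815×10^-6 K/W
  R_fibreglass batt = (1/4.32 − 1/4.78)/(4πk) = 0.02228/(4π·0.0364) = 0.04870 K/W
  R_conv,out = 1/(4πr²h) = 1/(4π·4.78²·17.9) = 1.946×10^-4 K/W
ΣR = 0.04892 K/W
ΔT = Q·ΣR = 3810 × 0.04892 = 186.4 K
Heat flows inward, so T_out = T_in + ΔT = -158 + 186.4 = 28.4 °C

T_out = 28.4 °C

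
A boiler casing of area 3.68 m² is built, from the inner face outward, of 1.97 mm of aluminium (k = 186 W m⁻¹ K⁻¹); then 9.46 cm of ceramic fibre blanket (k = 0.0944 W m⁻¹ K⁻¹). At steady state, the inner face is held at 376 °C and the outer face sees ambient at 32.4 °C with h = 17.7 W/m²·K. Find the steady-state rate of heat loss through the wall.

Q = 1190 W

Series thermal resistances, inner to outer:
  R_aluminium = L/(kA) = 0.00197/(186·3.68) = 2.878×10^-6 K/W
  R_ceramic fibre blanket = L/(kA) = 0.0946/(0.0944·3.68) = 0.2723 K/W
  R_conv,out = 1/(hA) = 1/(17.7·3.68) = 0.01535 K/W
ΣR = 2.878×10^-6 + 0.2723 + 0.01535 = 0.2877 K/W
Q = ΔT/ΣR = (376 °C − 32.4 °C)/0.2877 = 1190 W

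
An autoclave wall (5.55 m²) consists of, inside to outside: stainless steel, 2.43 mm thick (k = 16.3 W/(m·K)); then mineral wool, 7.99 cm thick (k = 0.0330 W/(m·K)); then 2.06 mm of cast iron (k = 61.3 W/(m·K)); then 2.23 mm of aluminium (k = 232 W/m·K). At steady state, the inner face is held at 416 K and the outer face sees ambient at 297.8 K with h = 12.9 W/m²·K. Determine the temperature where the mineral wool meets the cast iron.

Resistance network (inner→outer):
  R_stainless steel = L/(kA) = 0.00243/(16.3·5.55) = 2.686×10^-5 K/W
  R_mineral wool = L/(kA) = 0.0799/(0.0330·5.55) = 0.4363 K/W
  R_cast iron = L/(kA) = 0.00206/(61.3·5.55) = 6.055×10^-6 K/W
  R_aluminium = L/(kA) = 0.00223/(232·5.55) = 1.732×10^-6 K/W
  R_conv,out = 1/(hA) = 1/(12.9·5.55) = 0.01397 K/W
ΣR = 2.686×10^-5 + 0.4363 + 6.055×10^-6 + 1.732×10^-6 + 0.01397 = 0.4503 K/W
Q = ΔT/ΣR = (416 K − 297.8 K)/0.4503 = 262.5 W
From the inner boundary to the mineral wool/cast iron interface, ΣR_partial = 0.4363 K/W.
T_interface = T_in − Q·ΣR_partial = 416 K − (262.5)(0.4363) = 301.5 K

T = 301.5 K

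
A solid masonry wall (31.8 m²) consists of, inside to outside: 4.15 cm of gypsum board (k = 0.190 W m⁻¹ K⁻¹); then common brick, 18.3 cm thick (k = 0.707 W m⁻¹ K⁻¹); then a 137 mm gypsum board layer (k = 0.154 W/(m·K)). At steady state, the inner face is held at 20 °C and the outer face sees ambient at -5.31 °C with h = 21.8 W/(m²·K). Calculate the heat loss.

Q = 570 W

Resistance network (inner→outer):
  R_gypsum board = L/(kA) = 0.0415/(0.190·31.8) = 0.006869 K/W
  R_common brick = L/(kA) = 0.183/(0.707·31.8) = 0.008140 K/W
  R_gypsum board = L/(kA) = 0.137/(0.154·31.8) = 0.02798 K/W
  R_conv,out = 1/(hA) = 1/(21.8·31.8) = 0.001443 K/W
ΣR = 0.006869 + 0.008140 + 0.02798 + 0.001443 = 0.04443 K/W
Q = ΔT/ΣR = (20 °C − -5.31 °C)/0.04443 = 570 W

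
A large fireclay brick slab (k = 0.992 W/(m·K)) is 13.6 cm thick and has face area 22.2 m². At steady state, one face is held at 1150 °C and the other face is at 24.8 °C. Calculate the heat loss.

Q = 1.82×10^5 W

Q = kA·ΔT/L = 0.992 × 22.2 × |1150 °C − 24.8 °C| / 0.136 = 1.82×10^5 W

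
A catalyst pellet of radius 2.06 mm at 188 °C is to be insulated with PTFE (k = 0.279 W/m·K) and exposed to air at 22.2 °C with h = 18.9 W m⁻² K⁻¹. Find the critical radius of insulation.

For a sphere, r_cr = 2k_ins/h = 2·0.279/18.9 = 0.0295 m = 2.95 cm

r_cr = 2.95 cm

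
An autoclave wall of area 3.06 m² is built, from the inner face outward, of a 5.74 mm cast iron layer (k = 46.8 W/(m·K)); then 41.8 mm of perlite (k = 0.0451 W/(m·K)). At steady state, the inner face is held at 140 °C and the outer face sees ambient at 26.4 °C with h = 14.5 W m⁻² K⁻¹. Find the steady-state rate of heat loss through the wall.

Q = 349 W

Resistance network (inner→outer):
  R_cast iron = L/(kA) = 0.00574/(46.8·3.06) = 4.008×10^-5 K/W
  R_perlite = L/(kA) = 0.0418/(0.0451·3.06) = 0.3029 K/W
  R_conv,out = 1/(hA) = 1/(14.5·3.06) = 0.02254 K/W
ΣR = 4.008×10^-5 + 0.3029 + 0.02254 = 0.3255 K/W
Q = ΔT/ΣR = (140 °C − 26.4 °C)/0.3255 = 349 W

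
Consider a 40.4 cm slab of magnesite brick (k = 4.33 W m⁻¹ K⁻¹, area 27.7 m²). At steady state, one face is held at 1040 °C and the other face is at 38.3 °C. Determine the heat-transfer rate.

Q = 297 kW

Q = kA·ΔT/L = 4.33 × 27.7 × |1040 °C − 38.3 °C| / 0.404 = 2.97×10^5 W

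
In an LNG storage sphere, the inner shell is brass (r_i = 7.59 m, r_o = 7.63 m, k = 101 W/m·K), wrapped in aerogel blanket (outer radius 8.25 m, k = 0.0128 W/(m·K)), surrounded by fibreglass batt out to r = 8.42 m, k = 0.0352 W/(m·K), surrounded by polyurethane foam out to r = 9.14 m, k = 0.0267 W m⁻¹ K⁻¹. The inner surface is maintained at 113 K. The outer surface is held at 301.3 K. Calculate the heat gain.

Resistance network (inner→outer):
  R_brass = (1/7.59 − 1/7.63)/(4πk) = 6.907×10^-4/(4π·101) = 5.442×10^-7 K/W
  R_aerogel blanket = (1/7.63 − 1/8.25)/(4πk) = 0.009849/(4π·0.0128) = 0.06123 K/W
  R_fibreglass batt = (1/8.25 − 1/8.42)/(4πk) = 0.002447/(4π·0.0352) = 0.005533 K/W
  R_polyurethane foam = (1/8.42 − 1/9.14)/(4πk) = 0.009356/(4π·0.0267) = 0.02788 K/W
ΣR = 5.442×10^-7 + 0.06123 + 0.005533 + 0.02788 = 0.09464 K/W
Q = ΔT/ΣR = (113 K − 301.3 K)/0.09464 = -1990 W
(Negative Q ⇒ heat flows inward; heat gain = 1990 W.)

Q = 1990 W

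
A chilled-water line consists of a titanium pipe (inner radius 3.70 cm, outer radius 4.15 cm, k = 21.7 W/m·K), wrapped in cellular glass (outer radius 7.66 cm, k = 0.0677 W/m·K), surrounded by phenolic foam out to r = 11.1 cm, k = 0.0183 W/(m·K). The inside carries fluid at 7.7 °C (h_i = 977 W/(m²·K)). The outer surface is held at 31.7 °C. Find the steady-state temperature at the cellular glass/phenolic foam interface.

T = 15.1 °C

Resistance network (inner→outer):
  R'_conv,in = 1/(2πr h) = 1/(2π·0.0370·977) = 0.004403 m·K/W
  R'_titanium = ln(0.0415/0.0370)/(2πk) = 0.1148/(2π·21.7) = 8.418×10^-4 m·K/W
  R'_cellular glass = ln(0.0766/0.0415)/(2πk) = 0.6129/(2π·0.0677) = 1.441 m·K/W
  R'_phenolic foam = ln(0.111/0.0766)/(2πk) = 0.3709/(2π·0.0183) = 3.226 m·K/W
ΣR = 0.004403 + 8.418×10^-4 + 1.441 + 3.226 = 4.672 m·K/W
Q' = ΔT/ΣR = (7.7 °C − 31.7 °C)/4.672 = -5.137 W/m
From the inner boundary to the cellular glass/phenolic foam interface, ΣR_partial = 1.446 m·K/W.
T_interface = T_in − Q'·ΣR_partial = 7.7 °C − (-5.137)(1.446) = 15.1 °C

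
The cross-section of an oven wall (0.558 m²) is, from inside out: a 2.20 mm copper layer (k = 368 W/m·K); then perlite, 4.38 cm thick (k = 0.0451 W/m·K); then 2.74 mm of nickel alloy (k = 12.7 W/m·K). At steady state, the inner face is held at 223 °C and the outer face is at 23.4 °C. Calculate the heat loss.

Q = 115 W

Series thermal resistances, inner to outer:
  R_copper = L/(kA) = 0.00220/(368·0.558) = 1.071×10^-5 K/W
  R_perlite = L/(kA) = 0.0438/(0.0451·0.558) = 1.740 K/W
  R_nickel alloy = L/(kA) = 0.00274/(12.7·0.558) = 3.866×10^-4 K/W
ΣR = 1.071×10^-5 + 1.740 + 3.866×10^-4 = 1.740 K/W
Q = ΔT/ΣR = (223 °C − 23.4 °C)/1.740 = 115 W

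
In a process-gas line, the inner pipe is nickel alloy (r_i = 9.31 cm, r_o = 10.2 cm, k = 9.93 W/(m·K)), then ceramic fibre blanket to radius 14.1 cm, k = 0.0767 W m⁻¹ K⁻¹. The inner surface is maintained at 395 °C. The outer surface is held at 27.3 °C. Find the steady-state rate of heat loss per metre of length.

Q' = 546 W/m

Treat each layer as a resistance in series:
  R'_nickel alloy = ln(0.102/0.0931)/(2πk) = 0.09130/(2π·9.93) = 0.001463 m·K/W
  R'_ceramic fibre blanket = ln(0.141/0.102)/(2πk) = 0.3238/(2π·0.0767) = 0.6719 m·K/W
ΣR = 0.001463 + 0.6719 = 0.6734 m·K/W
Q' = ΔT/ΣR = (395 °C − 27.3 °C)/0.6734 = 546 W/m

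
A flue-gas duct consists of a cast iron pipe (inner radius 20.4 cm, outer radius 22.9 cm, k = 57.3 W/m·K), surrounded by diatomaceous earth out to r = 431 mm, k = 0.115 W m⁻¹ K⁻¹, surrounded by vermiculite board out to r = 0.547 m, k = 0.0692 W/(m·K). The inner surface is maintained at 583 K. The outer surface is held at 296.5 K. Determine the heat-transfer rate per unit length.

Q' = 201 W/m

Treat each layer as a resistance in series:
  R'_cast iron = ln(0.229/0.204)/(2πk) = 0.1156/(2π·57.3) = 3.211×10^-4 m·K/W
  R'_diatomaceous earth = ln(0.431/0.229)/(2πk) = 0.6324/(2π·0.115) = 0.8752 m·K/W
  R'_vermiculite board = ln(0.547/0.431)/(2πk) = 0.2383/(2π·0.0692) = 0.5482 m·K/W
ΣR = 3.211×10^-4 + 0.8752 + 0.5482 = 1.424 m·K/W
Q' = ΔT/ΣR = (583 K − 296.5 K)/1.424 = 201 W/m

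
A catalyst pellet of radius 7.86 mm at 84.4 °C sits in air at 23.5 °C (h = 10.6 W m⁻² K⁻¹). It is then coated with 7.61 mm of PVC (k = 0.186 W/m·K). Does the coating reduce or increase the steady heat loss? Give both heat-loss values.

increases: 0.501 → 1.05 W

Critical radius for a sphere: r_cr = 2k/h = 0.0351 m = 3.51 cm.
Outer radius after coating: r₂ = 0.00786 + 0.00761 = 0.01547 m.
Since r₁ < r_cr and r₂ ≤ r_cr, the coating moves toward the maximum at r_cr — heat loss rises.
Bare: R = 1/(4πr₁²h) = 121.5 K/W; Q = 60.9/121.5 = 0.501 W.
Coated: R = R_cond + R_conv = 58.15 K/W; Q = 60.9/58.15 = 1.05 W.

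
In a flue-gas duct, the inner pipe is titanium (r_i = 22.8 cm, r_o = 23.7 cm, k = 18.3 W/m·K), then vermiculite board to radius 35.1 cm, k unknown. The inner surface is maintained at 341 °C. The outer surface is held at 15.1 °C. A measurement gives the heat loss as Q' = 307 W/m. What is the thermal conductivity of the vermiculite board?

ΣR = ΔT/Q' = |341 − 15.1|/307 = 1.062 m·K/W
Known resistances:
  R'_titanium = ln(0.237/0.228)/(2πk) = 0.03871/(2π·18.3) = 3.367×10^-4 m·K/W
R_vermiculite board = ΣR − ΣR_known = 1.062 − 3.367×10^-4 = 1.062 m·K/W
ln(r₂/r₁)/(2πk) = 1.062 ⇒ k = 0.3927/(2π·1.062) = 0.0589 W/m·K

k = 0.0589 W/m·K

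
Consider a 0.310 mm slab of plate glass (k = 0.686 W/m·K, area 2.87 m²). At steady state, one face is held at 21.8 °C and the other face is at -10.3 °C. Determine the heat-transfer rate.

Q = kA·ΔT/L = 0.686 × 2.87 × |21.8 °C − -10.3 °C| / 3.10×10^-4 = 2.04×10^5 W

Q = 204 kW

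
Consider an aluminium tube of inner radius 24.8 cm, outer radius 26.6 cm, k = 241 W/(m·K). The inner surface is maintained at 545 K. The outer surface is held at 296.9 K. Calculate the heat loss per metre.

Q' = 2πk·ΔT/ln(r₂/r₁) = 2π × 241 × 248.1 / ln(0.266/0.248) = 5.36×10^6 W/m

Q' = 5.36×10^6 W/m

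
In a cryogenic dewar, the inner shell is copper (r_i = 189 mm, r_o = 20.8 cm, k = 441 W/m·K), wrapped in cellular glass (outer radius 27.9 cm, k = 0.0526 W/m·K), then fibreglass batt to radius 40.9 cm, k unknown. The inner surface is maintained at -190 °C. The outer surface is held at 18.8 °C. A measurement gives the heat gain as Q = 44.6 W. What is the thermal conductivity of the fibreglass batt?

ΣR = ΔT/Q = |-190 − 18.8|/44.6 = 4.682 K/W
Known resistances:
  R_copper = (1/0.189 − 1/0.208)/(4πk) = 0.4833/(4π·441) = 8.721×10^-5 K/W
  R_cellular glass = (1/0.208 − 1/0.279)/(4πk) = 1.223/(4π·0.0526) = 1.851 K/W
R_fibreglass batt = ΣR − ΣR_known = 4.682 − 1.851 = 2.831 K/W
(1/r₁−1/r₂)/(4πk) = 2.831 ⇒ k = 1.139/(4π·2.831) = 0.0320 W/m·K

k = 0.0320 W/m·K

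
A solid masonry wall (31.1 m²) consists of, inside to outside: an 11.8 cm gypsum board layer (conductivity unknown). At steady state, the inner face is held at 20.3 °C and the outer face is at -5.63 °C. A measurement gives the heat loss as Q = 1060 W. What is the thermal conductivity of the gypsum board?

k = 0.155 W/m·K

ΣR = ΔT/Q = |20.3 − -5.63|/1060 = 0.02446 K/W
L/(kA) = 0.02446 ⇒ k = 0.118/(0.02446·31.1) = 0.155 W/m·K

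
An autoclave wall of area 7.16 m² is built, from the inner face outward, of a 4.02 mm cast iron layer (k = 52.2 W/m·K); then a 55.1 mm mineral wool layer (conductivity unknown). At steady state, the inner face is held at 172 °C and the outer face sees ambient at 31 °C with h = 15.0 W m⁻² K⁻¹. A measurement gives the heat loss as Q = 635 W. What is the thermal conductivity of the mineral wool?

k = 0.0362 W/m·K

ΣR = ΔT/Q = |172 − 31|/635 = 0.2220 K/W
Known resistances:
  R_cast iron = L/(kA) = 0.00402/(52.2·7.16) = 1.076×10^-5 K/W
  R_conv,out = 1/(hA) = 1/(15.0·7.16) = 0.009311 K/W
R_mineral wool = ΣR − ΣR_known = 0.2220 − 0.009322 = 0.2127 K/W
L/(kA) = 0.2127 ⇒ k = 0.0551/(0.2127·7.16) = 0.0362 W/m·K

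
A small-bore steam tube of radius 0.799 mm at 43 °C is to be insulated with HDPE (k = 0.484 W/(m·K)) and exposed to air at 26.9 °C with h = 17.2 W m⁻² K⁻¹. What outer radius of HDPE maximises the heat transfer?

For a cylinder, r_cr = k_ins/h = 0.484/17.2 = 0.0281 m = 2.81 cm

r_cr = 2.81 cm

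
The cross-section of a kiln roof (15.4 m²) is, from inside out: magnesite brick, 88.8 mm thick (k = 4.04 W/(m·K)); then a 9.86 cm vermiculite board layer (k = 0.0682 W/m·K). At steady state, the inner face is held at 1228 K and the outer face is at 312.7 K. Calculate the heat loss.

Q = 9.60 kW

Resistance network (inner→outer):
  R_magnesite brick = L/(kA) = 0.0888/(4.04·15.4) = 0.001427 K/W
  R_vermiculite board = L/(kA) = 0.0986/(0.0682·15.4) = 0.09388 K/W
ΣR = 0.001427 + 0.09388 = 0.09531 K/W
Q = ΔT/ΣR = (1228 K − 312.7 K)/0.09531 = 9600 W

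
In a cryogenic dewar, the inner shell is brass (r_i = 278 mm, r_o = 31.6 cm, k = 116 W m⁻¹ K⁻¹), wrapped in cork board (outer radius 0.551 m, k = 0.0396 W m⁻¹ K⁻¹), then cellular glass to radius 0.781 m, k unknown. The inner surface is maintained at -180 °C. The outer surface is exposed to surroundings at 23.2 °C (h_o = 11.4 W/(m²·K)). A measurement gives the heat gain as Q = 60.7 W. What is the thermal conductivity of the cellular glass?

ΣR = ΔT/Q = |-180 − 23.2|/60.7 = 3.348 K/W
Known resistances:
  R_brass = (1/0.278 − 1/0.316)/(4πk) = 0.4326/(4π·116) = 2.967×10^-4 K/W
  R_cork board = (1/0.316 − 1/0.551)/(4πk) = 1.350/(4π·0.0396) = 2.712 K/W
  R_conv,out = 1/(4πr²h) = 1/(4π·0.781²·11.4) = 0.01144 K/W
R_cellular glass = ΣR − ΣR_known = 3.348 − 2.724 = 0.6240 K/W
(1/r₁−1/r₂)/(4πk) = 0.6240 ⇒ k = 0.5345/(4π·0.6240) = 0.0682 W/m·K

k = 0.0682 W/m·K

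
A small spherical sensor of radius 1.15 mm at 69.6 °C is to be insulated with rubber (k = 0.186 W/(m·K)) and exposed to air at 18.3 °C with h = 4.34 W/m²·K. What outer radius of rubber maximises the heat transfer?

For a sphere, r_cr = 2k_ins/h = 2·0.186/4.34 = 0.0857 m = 8.57 cm

r_cr = 8.57 cm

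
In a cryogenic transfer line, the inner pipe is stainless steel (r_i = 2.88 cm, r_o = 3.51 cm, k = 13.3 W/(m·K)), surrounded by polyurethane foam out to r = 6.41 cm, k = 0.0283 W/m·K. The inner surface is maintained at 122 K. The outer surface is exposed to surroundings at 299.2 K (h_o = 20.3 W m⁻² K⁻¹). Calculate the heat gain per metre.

Treat each layer as a resistance in series:
  R'_stainless steel = ln(0.0351/0.0288)/(2πk) = 0.1978/(2π·13.3) = 0.002367 m·K/W
  R'_polyurethane foam = ln(0.0641/0.0351)/(2πk) = 0.6022/(2π·0.0283) = 3.387 m·K/W
  R'_conv,out = 1/(2πr h) = 1/(2π·0.0641·20.3) = 0.1223 m·K/W
ΣR = 0.002367 + 3.387 + 0.1223 = 3.512 m·K/W
Q' = ΔT/ΣR = (122 K − 299.2 K)/3.512 = -50.5 W/m
(Negative Q' ⇒ heat flows inward; heat gain = 50.5 W/m.)

Q' = 50.5 W/m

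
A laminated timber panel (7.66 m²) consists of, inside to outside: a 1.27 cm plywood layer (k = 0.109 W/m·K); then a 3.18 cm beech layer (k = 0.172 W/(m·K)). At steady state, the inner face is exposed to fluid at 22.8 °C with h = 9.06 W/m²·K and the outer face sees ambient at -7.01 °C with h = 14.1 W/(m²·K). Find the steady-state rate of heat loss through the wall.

Q = 473 W

Resistance network (inner→outer):
  R_conv,in = 1/(hA) = 1/(9.06·7.66) = 0.01441 K/W
  R_plywood = L/(kA) = 0.0127/(0.109·7.66) = 0.01521 K/W
  R_beech = L/(kA) = 0.0318/(0.172·7.66) = 0.02414 K/W
  R_conv,out = 1/(hA) = 1/(14.1·7.66) = 0.009259 K/W
ΣR = 0.01441 + 0.01521 + 0.02414 + 0.009259 = 0.06302 K/W
Q = ΔT/ΣR = (22.8 °C − -7.01 °C)/0.06302 = 473 W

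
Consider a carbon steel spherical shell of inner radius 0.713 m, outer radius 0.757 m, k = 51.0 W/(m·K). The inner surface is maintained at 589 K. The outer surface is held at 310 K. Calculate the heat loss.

Q = 2190 kW

Q = 4πk·ΔT/(1/r₁ − 1/r₂) = 4π × 51.0 × 279 / (1/0.713 − 1/0.757) = 2.19×10^6 W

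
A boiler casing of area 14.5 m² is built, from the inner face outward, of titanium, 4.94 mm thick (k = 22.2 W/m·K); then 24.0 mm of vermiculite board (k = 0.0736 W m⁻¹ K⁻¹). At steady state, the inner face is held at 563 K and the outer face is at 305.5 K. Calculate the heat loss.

Series thermal resistances, inner to outer:
  R_titanium = L/(kA) = 0.00494/(22.2·14.5) = 1.535×10^-5 K/W
  R_vermiculite board = L/(kA) = 0.0240/(0.0736·14.5) = 0.02249 K/W
ΣR = 1.535×10^-5 + 0.02249 = 0.02251 K/W
Q = ΔT/ΣR = (563 K − 305.5 K)/0.02251 = 11400 W

Q = 11.4 kW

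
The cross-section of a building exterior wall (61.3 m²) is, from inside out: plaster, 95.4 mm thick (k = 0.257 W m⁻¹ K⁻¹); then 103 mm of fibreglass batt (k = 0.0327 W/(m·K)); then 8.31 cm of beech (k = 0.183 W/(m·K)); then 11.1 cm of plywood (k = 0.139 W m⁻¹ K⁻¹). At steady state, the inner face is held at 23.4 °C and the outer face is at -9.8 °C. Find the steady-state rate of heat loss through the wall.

Q = 426 W

Resistance network (inner→outer):
  R_plaster = L/(kA) = 0.0954/(0.257·61.3) = 0.006056 K/W
  R_fibreglass batt = L/(kA) = 0.103/(0.0327·61.3) = 0.05138 K/W
  R_beech = L/(kA) = 0.0831/(0.183·61.3) = 0.007408 K/W
  R_plywood = L/(kA) = 0.111/(0.139·61.3) = 0.01303 K/W
ΣR = 0.006056 + 0.05138 + 0.007408 + 0.01303 = 0.07787 K/W
Q = ΔT/ΣR = (23.4 °C − -9.8 °C)/0.07787 = 426 W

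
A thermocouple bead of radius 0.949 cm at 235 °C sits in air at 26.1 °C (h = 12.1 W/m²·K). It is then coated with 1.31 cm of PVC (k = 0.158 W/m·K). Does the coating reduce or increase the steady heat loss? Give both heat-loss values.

Critical radius for a sphere: r_cr = 2k/h = 0.0261 m = 2.61 cm.
Outer radius after coating: r₂ = 0.00949 + 0.0131 = 0.02259 m.
Since r₁ < r_cr and r₂ ≤ r_cr, the coating moves toward the maximum at r_cr — heat loss rises.
Bare: R = 1/(4πr₁²h) = 73.03 K/W; Q = 208.9/73.03 = 2.86 W.
Coated: R = R_cond + R_conv = 43.66 K/W; Q = 208.9/43.66 = 4.78 W.

increases: 2.86 → 4.78 W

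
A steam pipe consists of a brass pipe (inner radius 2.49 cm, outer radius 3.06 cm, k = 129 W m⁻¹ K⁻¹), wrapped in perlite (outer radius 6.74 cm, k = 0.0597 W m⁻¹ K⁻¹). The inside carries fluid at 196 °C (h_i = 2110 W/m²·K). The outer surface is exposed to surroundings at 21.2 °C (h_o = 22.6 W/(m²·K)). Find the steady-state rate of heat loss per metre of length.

Series thermal resistances, inner to outer:
  R'_conv,in = 1/(2πr h) = 1/(2π·0.0249·2110) = 0.003029 m·K/W
  R'_brass = ln(0.0306/0.0249)/(2πk) = 0.2061/(2π·129) = 2.543×10^-4 m·K/W
  R'_perlite = ln(0.0674/0.0306)/(2πk) = 0.7896/(2π·0.0597) = 2.105 m·K/W
  R'_conv,out = 1/(2πr h) = 1/(2π·0.0674·22.6) = 0.1045 m·K/W
ΣR = 0.003029 + 2.543×10^-4 + 2.105 + 0.1045 = 2.213 m·K/W
Q' = ΔT/ΣR = (196 °C − 21.2 °C)/2.213 = 79.0 W/m

Q' = 79.0 W/m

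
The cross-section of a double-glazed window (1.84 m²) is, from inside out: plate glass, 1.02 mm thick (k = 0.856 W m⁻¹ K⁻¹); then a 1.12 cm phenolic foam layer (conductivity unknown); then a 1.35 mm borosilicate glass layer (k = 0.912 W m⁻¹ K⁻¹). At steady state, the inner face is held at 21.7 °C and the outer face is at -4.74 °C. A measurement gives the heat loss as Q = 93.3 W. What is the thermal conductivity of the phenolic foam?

k = 0.0216 W/m·K

ΣR = ΔT/Q = |21.7 − -4.74|/93.3 = 0.2834 K/W
Known resistances:
  R_plate glass = L/(kA) = 0.00102/(0.856·1.84) = 6.476×10^-4 K/W
  R_borosilicate glass = L/(kA) = 0.00135/(0.912·1.84) = 8.045×10^-4 K/W
R_phenolic foam = ΣR − ΣR_known = 0.2834 − 0.001452 = 0.2819 K/W
L/(kA) = 0.2819 ⇒ k = 0.0112/(0.2819·1.84) = 0.0216 W/m·K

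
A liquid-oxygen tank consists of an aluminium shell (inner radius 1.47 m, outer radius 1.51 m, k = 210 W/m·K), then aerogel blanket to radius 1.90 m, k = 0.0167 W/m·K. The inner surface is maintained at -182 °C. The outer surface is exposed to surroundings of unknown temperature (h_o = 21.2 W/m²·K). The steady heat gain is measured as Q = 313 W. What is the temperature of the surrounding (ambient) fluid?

T_out = 21.1 °C

Series resistances:
  R_aluminium = (1/1.47 − 1/1.51)/(4πk) = 0.01802/(4π·210) = 6.829×10^-6 K/W
  R_aerogel blanket = (1/1.51 − 1/1.90)/(4πk) = 0.1359/(4π·0.0167) = 0.6478 K/W
  R_conv,out = 1/(4πr²h) = 1/(4π·1.90²·21.2) = 0.001040 K/W
ΣR = 0.6488 K/W
ΔT = Q·ΣR = 313 × 0.6488 = 203.1 K
Heat flows inward, so T_out = T_in + ΔT = -182 + 203.1 = 21.1 °C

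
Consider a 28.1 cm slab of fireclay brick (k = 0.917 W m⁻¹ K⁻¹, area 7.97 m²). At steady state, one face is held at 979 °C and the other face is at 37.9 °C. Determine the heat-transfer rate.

Q = 24.5 kW

Q = kA·ΔT/L = 0.917 × 7.97 × |979 °C − 37.9 °C| / 0.281 = 24500 W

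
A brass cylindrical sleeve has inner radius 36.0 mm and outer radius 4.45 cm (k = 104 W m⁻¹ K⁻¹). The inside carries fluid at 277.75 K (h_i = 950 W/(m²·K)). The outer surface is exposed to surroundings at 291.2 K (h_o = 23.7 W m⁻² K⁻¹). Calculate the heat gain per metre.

Q' = 86.3 W/m

Series thermal resistances, inner to outer:
  R'_conv,in = 1/(2πr h) = 1/(2π·0.0360·950) = 0.004654 m·K/W
  R'_brass = ln(0.0445/0.0360)/(2πk) = 0.2120/(2π·104) = 3.244×10^-4 m·K/W
  R'_conv,out = 1/(2πr h) = 1/(2π·0.0445·23.7) = 0.1509 m·K/W
ΣR = 0.004654 + 3.244×10^-4 + 0.1509 = 0.1559 m·K/W
Q' = ΔT/ΣR = (277.75 K − 291.2 K)/0.1559 = -86.3 W/m
(Negative Q' ⇒ heat flows inward; heat gain = 86.3 W/m.)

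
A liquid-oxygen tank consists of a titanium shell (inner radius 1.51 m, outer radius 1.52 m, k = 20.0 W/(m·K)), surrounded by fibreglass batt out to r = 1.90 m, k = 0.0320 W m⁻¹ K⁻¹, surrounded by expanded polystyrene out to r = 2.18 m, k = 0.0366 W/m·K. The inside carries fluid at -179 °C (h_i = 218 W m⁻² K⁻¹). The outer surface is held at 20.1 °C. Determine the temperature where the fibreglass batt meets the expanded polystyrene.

T = -41.6 °C

Series thermal resistances, inner to outer:
  R_conv,in = 1/(4πr²h) = 1/(4π·1.51²·218) = 1.601×10^-4 K/W
  R_titanium = (1/1.51 − 1/1.52)/(4πk) = 0.004357/(4π·20.0) = 1.734×10^-5 K/W
  R_fibreglass batt = (1/1.52 − 1/1.90)/(4πk) = 0.1316/(4π·0.0320) = 0.3272 K/W
  R_expanded polystyrene = (1/1.90 − 1/2.18)/(4πk) = 0.06760/(4π·0.0366) = 0.1470 K/W
ΣR = 1.601×10^-4 + 1.734×10^-5 + 0.3272 + 0.1470 = 0.4744 K/W
Q = ΔT/ΣR = (-179 °C − 20.1 °C)/0.4744 = -419.7 W
From the inner boundary to the fibreglass batt/expanded polystyrene interface, ΣR_partial = 0.3274 K/W.
T_interface = T_in − Q·ΣR_partial = -179 °C − (-419.7)(0.3274) = -41.6 °C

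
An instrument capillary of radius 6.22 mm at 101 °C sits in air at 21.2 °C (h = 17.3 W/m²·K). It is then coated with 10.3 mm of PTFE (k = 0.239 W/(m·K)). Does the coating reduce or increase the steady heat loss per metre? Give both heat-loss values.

increases: 54.0 → 66.1 W/m

Critical radius for a cylinder: r_cr = k/h = 0.0138 m = 1.38 cm.
Outer radius after coating: r₂ = 0.00622 + 0.0103 = 0.01652 m.
r₁ < r_cr < r₂: heat loss rises to a maximum at r_cr then falls. Whether the coating helps depends on whether Q(r₂) has dropped back below Q(r₁).
Bare: R = 1/(2πr₁h) = 1.479 m·K/W; Q = 79.8/1.479 = 54.0 W/m.
Coated: R = R_cond + R_conv = 1.207 m·K/W; Q = 79.8/1.207 = 66.1 W/m.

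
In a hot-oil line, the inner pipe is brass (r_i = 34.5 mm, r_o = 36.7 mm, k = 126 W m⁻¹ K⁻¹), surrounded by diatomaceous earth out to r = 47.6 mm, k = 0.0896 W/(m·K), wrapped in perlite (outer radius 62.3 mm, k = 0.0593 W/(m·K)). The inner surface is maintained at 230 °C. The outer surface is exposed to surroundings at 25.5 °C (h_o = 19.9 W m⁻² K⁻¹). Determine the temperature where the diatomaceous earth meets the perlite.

T = 158 °C

Series thermal resistances, inner to outer:
  R'_brass = ln(0.0367/0.0345)/(2πk) = 0.06182/(2π·126) = 7.808×10^-5 m·K/W
  R'_diatomaceous earth = ln(0.0476/0.0367)/(2πk) = 0.2601/(2π·0.0896) = 0.4619 m·K/W
  R'_perlite = ln(0.0623/0.0476)/(2πk) = 0.2691/(2π·0.0593) = 0.7223 m·K/W
  R'_conv,out = 1/(2πr h) = 1/(2π·0.0623·19.9) = 0.1284 m·K/W
ΣR = 7.808×10^-5 + 0.4619 + 0.7223 + 0.1284 = 1.313 m·K/W
Q' = ΔT/ΣR = (230 °C − 25.5 °C)/1.313 = 155.8 W/m
From the inner boundary to the diatomaceous earth/perlite interface, ΣR_partial = 0.4620 m·K/W.
T_interface = T_in − Q'·ΣR_partial = 230 °C − (155.8)(0.4620) = 158 °C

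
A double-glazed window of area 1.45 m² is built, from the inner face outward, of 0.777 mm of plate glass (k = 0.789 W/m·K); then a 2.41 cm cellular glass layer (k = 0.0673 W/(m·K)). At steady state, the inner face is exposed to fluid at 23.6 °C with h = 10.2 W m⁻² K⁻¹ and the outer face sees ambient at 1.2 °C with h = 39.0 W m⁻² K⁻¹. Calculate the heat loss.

Series thermal resistances, inner to outer:
  R_conv,in = 1/(hA) = 1/(10.2·1.45) = 0.06761 K/W
  R_plate glass = L/(kA) = 7.77×10^-4/(0.789·1.45) = 6.792×10^-4 K/W
  R_cellular glass = L/(kA) = 0.0241/(0.0673·1.45) = 0.2470 K/W
  R_conv,out = 1/(hA) = 1/(39.0·1.45) = 0.01768 K/W
ΣR = 0.06761 + 6.792×10^-4 + 0.2470 + 0.01768 = 0.3330 K/W
Q = ΔT/ΣR = (23.6 °C − 1.2 °C)/0.3330 = 67.3 W

Q = 67.3 W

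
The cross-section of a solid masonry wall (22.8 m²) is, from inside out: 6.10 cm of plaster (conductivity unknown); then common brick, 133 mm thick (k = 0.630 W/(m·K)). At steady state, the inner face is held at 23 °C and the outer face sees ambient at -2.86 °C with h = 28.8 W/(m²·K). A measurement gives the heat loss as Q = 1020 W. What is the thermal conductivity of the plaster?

k = 0.184 W/m·K

ΣR = ΔT/Q = |23 − -2.86|/1020 = 0.02535 K/W
Known resistances:
  R_common brick = L/(kA) = 0.133/(0.630·22.8) = 0.009259 K/W
  R_conv,out = 1/(hA) = 1/(28.8·22.8) = 0.001523 K/W
R_plaster = ΣR − ΣR_known = 0.02535 − 0.01078 = 0.01457 K/W
L/(kA) = 0.01457 ⇒ k = 0.0610/(0.01457·22.8) = 0.184 W/m·K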